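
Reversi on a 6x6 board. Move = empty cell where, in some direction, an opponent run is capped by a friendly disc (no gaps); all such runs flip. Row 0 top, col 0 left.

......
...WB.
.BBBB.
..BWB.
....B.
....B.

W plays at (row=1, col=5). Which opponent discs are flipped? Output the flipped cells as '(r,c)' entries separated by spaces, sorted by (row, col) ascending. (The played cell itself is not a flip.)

Answer: (1,4) (2,4)

Derivation:
Dir NW: first cell '.' (not opp) -> no flip
Dir N: first cell '.' (not opp) -> no flip
Dir NE: edge -> no flip
Dir W: opp run (1,4) capped by W -> flip
Dir E: edge -> no flip
Dir SW: opp run (2,4) capped by W -> flip
Dir S: first cell '.' (not opp) -> no flip
Dir SE: edge -> no flip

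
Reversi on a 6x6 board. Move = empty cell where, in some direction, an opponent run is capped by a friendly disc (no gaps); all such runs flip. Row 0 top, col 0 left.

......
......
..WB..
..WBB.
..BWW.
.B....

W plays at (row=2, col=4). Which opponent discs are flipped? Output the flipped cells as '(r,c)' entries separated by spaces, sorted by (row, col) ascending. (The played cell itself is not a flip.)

Dir NW: first cell '.' (not opp) -> no flip
Dir N: first cell '.' (not opp) -> no flip
Dir NE: first cell '.' (not opp) -> no flip
Dir W: opp run (2,3) capped by W -> flip
Dir E: first cell '.' (not opp) -> no flip
Dir SW: opp run (3,3) (4,2) (5,1), next=edge -> no flip
Dir S: opp run (3,4) capped by W -> flip
Dir SE: first cell '.' (not opp) -> no flip

Answer: (2,3) (3,4)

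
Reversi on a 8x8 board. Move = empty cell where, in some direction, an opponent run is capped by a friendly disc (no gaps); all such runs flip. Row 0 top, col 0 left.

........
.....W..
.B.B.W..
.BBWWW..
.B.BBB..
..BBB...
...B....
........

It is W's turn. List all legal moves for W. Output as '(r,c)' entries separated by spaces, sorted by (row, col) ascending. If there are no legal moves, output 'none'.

Answer: (1,2) (1,3) (3,0) (5,5) (5,6) (6,1) (6,2) (6,4) (7,3)

Derivation:
(1,0): no bracket -> illegal
(1,1): no bracket -> illegal
(1,2): flips 1 -> legal
(1,3): flips 1 -> legal
(1,4): no bracket -> illegal
(2,0): no bracket -> illegal
(2,2): no bracket -> illegal
(2,4): no bracket -> illegal
(3,0): flips 2 -> legal
(3,6): no bracket -> illegal
(4,0): no bracket -> illegal
(4,2): no bracket -> illegal
(4,6): no bracket -> illegal
(5,0): no bracket -> illegal
(5,1): no bracket -> illegal
(5,5): flips 2 -> legal
(5,6): flips 1 -> legal
(6,1): flips 2 -> legal
(6,2): flips 2 -> legal
(6,4): flips 2 -> legal
(6,5): no bracket -> illegal
(7,2): no bracket -> illegal
(7,3): flips 3 -> legal
(7,4): no bracket -> illegal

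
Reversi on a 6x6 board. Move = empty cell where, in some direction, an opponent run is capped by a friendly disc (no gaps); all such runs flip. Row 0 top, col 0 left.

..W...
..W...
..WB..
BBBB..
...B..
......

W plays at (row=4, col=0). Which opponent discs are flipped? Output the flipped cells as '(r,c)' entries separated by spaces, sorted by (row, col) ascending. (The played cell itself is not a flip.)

Answer: (3,1)

Derivation:
Dir NW: edge -> no flip
Dir N: opp run (3,0), next='.' -> no flip
Dir NE: opp run (3,1) capped by W -> flip
Dir W: edge -> no flip
Dir E: first cell '.' (not opp) -> no flip
Dir SW: edge -> no flip
Dir S: first cell '.' (not opp) -> no flip
Dir SE: first cell '.' (not opp) -> no flip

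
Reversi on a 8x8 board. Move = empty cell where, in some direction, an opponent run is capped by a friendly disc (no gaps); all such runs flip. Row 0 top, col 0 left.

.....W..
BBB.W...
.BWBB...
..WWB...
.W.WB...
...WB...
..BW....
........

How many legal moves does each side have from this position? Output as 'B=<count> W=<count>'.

Answer: B=8 W=13

Derivation:
-- B to move --
(0,3): no bracket -> illegal
(0,4): flips 1 -> legal
(0,6): no bracket -> illegal
(1,3): no bracket -> illegal
(1,5): no bracket -> illegal
(1,6): no bracket -> illegal
(2,5): no bracket -> illegal
(3,0): no bracket -> illegal
(3,1): flips 2 -> legal
(4,0): no bracket -> illegal
(4,2): flips 4 -> legal
(5,0): flips 2 -> legal
(5,1): no bracket -> illegal
(5,2): flips 2 -> legal
(6,4): flips 1 -> legal
(7,2): flips 1 -> legal
(7,3): flips 4 -> legal
(7,4): no bracket -> illegal
B mobility = 8
-- W to move --
(0,0): flips 1 -> legal
(0,1): no bracket -> illegal
(0,2): flips 1 -> legal
(0,3): no bracket -> illegal
(1,3): flips 1 -> legal
(1,5): flips 1 -> legal
(2,0): flips 1 -> legal
(2,5): flips 3 -> legal
(3,0): no bracket -> illegal
(3,1): no bracket -> illegal
(3,5): flips 2 -> legal
(4,5): flips 2 -> legal
(5,1): no bracket -> illegal
(5,2): no bracket -> illegal
(5,5): flips 2 -> legal
(6,1): flips 1 -> legal
(6,4): flips 4 -> legal
(6,5): flips 1 -> legal
(7,1): flips 1 -> legal
(7,2): no bracket -> illegal
(7,3): no bracket -> illegal
W mobility = 13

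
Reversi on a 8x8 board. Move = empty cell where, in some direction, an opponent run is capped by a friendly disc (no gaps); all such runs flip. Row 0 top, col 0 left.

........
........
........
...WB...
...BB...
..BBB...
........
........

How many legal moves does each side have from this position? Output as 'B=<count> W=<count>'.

Answer: B=3 W=3

Derivation:
-- B to move --
(2,2): flips 1 -> legal
(2,3): flips 1 -> legal
(2,4): no bracket -> illegal
(3,2): flips 1 -> legal
(4,2): no bracket -> illegal
B mobility = 3
-- W to move --
(2,3): no bracket -> illegal
(2,4): no bracket -> illegal
(2,5): no bracket -> illegal
(3,2): no bracket -> illegal
(3,5): flips 1 -> legal
(4,1): no bracket -> illegal
(4,2): no bracket -> illegal
(4,5): no bracket -> illegal
(5,1): no bracket -> illegal
(5,5): flips 1 -> legal
(6,1): no bracket -> illegal
(6,2): no bracket -> illegal
(6,3): flips 2 -> legal
(6,4): no bracket -> illegal
(6,5): no bracket -> illegal
W mobility = 3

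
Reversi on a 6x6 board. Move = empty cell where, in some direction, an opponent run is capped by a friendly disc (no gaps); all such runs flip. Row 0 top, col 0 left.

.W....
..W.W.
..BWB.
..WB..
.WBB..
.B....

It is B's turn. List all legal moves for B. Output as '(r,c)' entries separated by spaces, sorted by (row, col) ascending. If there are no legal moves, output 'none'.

Answer: (0,2) (0,4) (1,3) (2,1) (3,1) (4,0)

Derivation:
(0,0): no bracket -> illegal
(0,2): flips 1 -> legal
(0,3): no bracket -> illegal
(0,4): flips 1 -> legal
(0,5): no bracket -> illegal
(1,0): no bracket -> illegal
(1,1): no bracket -> illegal
(1,3): flips 1 -> legal
(1,5): no bracket -> illegal
(2,1): flips 1 -> legal
(2,5): no bracket -> illegal
(3,0): no bracket -> illegal
(3,1): flips 2 -> legal
(3,4): no bracket -> illegal
(4,0): flips 1 -> legal
(5,0): no bracket -> illegal
(5,2): no bracket -> illegal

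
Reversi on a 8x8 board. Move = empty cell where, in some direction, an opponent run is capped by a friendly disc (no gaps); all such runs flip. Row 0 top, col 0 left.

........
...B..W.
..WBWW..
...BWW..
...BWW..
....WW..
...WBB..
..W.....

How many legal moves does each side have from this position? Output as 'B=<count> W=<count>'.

Answer: B=12 W=11

Derivation:
-- B to move --
(0,5): no bracket -> illegal
(0,6): no bracket -> illegal
(0,7): flips 3 -> legal
(1,1): flips 1 -> legal
(1,2): no bracket -> illegal
(1,4): flips 4 -> legal
(1,5): flips 5 -> legal
(1,7): no bracket -> illegal
(2,1): flips 1 -> legal
(2,6): flips 2 -> legal
(2,7): no bracket -> illegal
(3,1): flips 1 -> legal
(3,2): no bracket -> illegal
(3,6): flips 2 -> legal
(4,6): flips 5 -> legal
(5,2): no bracket -> illegal
(5,3): no bracket -> illegal
(5,6): flips 2 -> legal
(6,1): no bracket -> illegal
(6,2): flips 1 -> legal
(6,6): flips 2 -> legal
(7,1): no bracket -> illegal
(7,3): no bracket -> illegal
(7,4): no bracket -> illegal
B mobility = 12
-- W to move --
(0,2): flips 1 -> legal
(0,3): no bracket -> illegal
(0,4): flips 1 -> legal
(1,2): flips 1 -> legal
(1,4): no bracket -> illegal
(3,2): flips 2 -> legal
(4,2): flips 2 -> legal
(5,2): flips 1 -> legal
(5,3): no bracket -> illegal
(5,6): no bracket -> illegal
(6,6): flips 2 -> legal
(7,3): flips 1 -> legal
(7,4): flips 1 -> legal
(7,5): flips 1 -> legal
(7,6): flips 1 -> legal
W mobility = 11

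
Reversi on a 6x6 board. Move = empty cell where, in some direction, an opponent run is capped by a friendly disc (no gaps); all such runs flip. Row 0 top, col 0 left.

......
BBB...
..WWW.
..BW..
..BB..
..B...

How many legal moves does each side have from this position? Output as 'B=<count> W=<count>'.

Answer: B=5 W=7

Derivation:
-- B to move --
(1,3): flips 2 -> legal
(1,4): flips 1 -> legal
(1,5): flips 2 -> legal
(2,1): no bracket -> illegal
(2,5): no bracket -> illegal
(3,1): no bracket -> illegal
(3,4): flips 2 -> legal
(3,5): no bracket -> illegal
(4,4): flips 2 -> legal
B mobility = 5
-- W to move --
(0,0): flips 1 -> legal
(0,1): flips 1 -> legal
(0,2): flips 1 -> legal
(0,3): no bracket -> illegal
(1,3): no bracket -> illegal
(2,0): no bracket -> illegal
(2,1): no bracket -> illegal
(3,1): flips 1 -> legal
(3,4): no bracket -> illegal
(4,1): flips 1 -> legal
(4,4): no bracket -> illegal
(5,1): flips 1 -> legal
(5,3): flips 1 -> legal
(5,4): no bracket -> illegal
W mobility = 7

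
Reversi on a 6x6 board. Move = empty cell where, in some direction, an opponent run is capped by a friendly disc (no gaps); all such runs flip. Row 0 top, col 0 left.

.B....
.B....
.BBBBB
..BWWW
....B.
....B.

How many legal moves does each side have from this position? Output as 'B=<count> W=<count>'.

-- B to move --
(4,2): flips 1 -> legal
(4,3): flips 2 -> legal
(4,5): flips 2 -> legal
B mobility = 3
-- W to move --
(0,0): flips 2 -> legal
(0,2): no bracket -> illegal
(1,0): no bracket -> illegal
(1,2): flips 1 -> legal
(1,3): flips 2 -> legal
(1,4): flips 1 -> legal
(1,5): flips 2 -> legal
(2,0): no bracket -> illegal
(3,0): no bracket -> illegal
(3,1): flips 1 -> legal
(4,1): no bracket -> illegal
(4,2): no bracket -> illegal
(4,3): no bracket -> illegal
(4,5): no bracket -> illegal
(5,3): flips 1 -> legal
(5,5): flips 1 -> legal
W mobility = 8

Answer: B=3 W=8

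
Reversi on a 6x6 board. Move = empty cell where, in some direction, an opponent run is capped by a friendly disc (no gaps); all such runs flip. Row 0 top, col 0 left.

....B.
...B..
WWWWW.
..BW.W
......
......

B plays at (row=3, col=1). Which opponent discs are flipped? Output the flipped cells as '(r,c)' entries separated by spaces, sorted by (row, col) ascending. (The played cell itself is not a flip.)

Answer: (2,2)

Derivation:
Dir NW: opp run (2,0), next=edge -> no flip
Dir N: opp run (2,1), next='.' -> no flip
Dir NE: opp run (2,2) capped by B -> flip
Dir W: first cell '.' (not opp) -> no flip
Dir E: first cell 'B' (not opp) -> no flip
Dir SW: first cell '.' (not opp) -> no flip
Dir S: first cell '.' (not opp) -> no flip
Dir SE: first cell '.' (not opp) -> no flip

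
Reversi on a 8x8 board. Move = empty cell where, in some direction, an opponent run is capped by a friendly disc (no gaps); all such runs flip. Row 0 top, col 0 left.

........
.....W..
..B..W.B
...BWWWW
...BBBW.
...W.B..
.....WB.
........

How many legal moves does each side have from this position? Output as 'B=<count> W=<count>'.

-- B to move --
(0,4): no bracket -> illegal
(0,5): flips 3 -> legal
(0,6): no bracket -> illegal
(1,4): no bracket -> illegal
(1,6): flips 2 -> legal
(2,3): flips 1 -> legal
(2,4): flips 1 -> legal
(2,6): flips 1 -> legal
(4,2): no bracket -> illegal
(4,7): flips 2 -> legal
(5,2): no bracket -> illegal
(5,4): no bracket -> illegal
(5,6): no bracket -> illegal
(5,7): no bracket -> illegal
(6,2): flips 1 -> legal
(6,3): flips 1 -> legal
(6,4): flips 1 -> legal
(7,4): no bracket -> illegal
(7,5): flips 1 -> legal
(7,6): no bracket -> illegal
B mobility = 10
-- W to move --
(1,1): no bracket -> illegal
(1,2): no bracket -> illegal
(1,3): no bracket -> illegal
(1,6): no bracket -> illegal
(1,7): flips 1 -> legal
(2,1): no bracket -> illegal
(2,3): flips 2 -> legal
(2,4): no bracket -> illegal
(2,6): no bracket -> illegal
(3,1): no bracket -> illegal
(3,2): flips 1 -> legal
(4,2): flips 3 -> legal
(5,2): flips 1 -> legal
(5,4): flips 2 -> legal
(5,6): flips 1 -> legal
(5,7): no bracket -> illegal
(6,4): flips 1 -> legal
(6,7): flips 1 -> legal
(7,5): no bracket -> illegal
(7,6): no bracket -> illegal
(7,7): no bracket -> illegal
W mobility = 9

Answer: B=10 W=9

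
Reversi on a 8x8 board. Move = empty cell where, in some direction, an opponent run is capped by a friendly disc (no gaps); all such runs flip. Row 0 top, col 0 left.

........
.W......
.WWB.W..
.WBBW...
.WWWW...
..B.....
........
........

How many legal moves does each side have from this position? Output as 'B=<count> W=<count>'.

Answer: B=13 W=7

Derivation:
-- B to move --
(0,0): flips 2 -> legal
(0,1): no bracket -> illegal
(0,2): no bracket -> illegal
(1,0): flips 1 -> legal
(1,2): flips 1 -> legal
(1,3): no bracket -> illegal
(1,4): no bracket -> illegal
(1,5): no bracket -> illegal
(1,6): flips 3 -> legal
(2,0): flips 2 -> legal
(2,4): no bracket -> illegal
(2,6): no bracket -> illegal
(3,0): flips 2 -> legal
(3,5): flips 1 -> legal
(3,6): no bracket -> illegal
(4,0): no bracket -> illegal
(4,5): flips 1 -> legal
(5,0): flips 1 -> legal
(5,1): flips 1 -> legal
(5,3): flips 1 -> legal
(5,4): flips 1 -> legal
(5,5): flips 1 -> legal
B mobility = 13
-- W to move --
(1,2): flips 1 -> legal
(1,3): flips 2 -> legal
(1,4): flips 2 -> legal
(2,4): flips 2 -> legal
(5,1): no bracket -> illegal
(5,3): no bracket -> illegal
(6,1): flips 1 -> legal
(6,2): flips 1 -> legal
(6,3): flips 1 -> legal
W mobility = 7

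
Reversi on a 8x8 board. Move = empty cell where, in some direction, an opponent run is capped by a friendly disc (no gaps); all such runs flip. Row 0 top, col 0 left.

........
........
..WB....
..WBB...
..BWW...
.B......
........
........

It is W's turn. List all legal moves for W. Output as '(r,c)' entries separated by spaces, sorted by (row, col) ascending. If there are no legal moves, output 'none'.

(1,2): no bracket -> illegal
(1,3): flips 2 -> legal
(1,4): flips 1 -> legal
(2,4): flips 2 -> legal
(2,5): flips 1 -> legal
(3,1): no bracket -> illegal
(3,5): flips 2 -> legal
(4,0): no bracket -> illegal
(4,1): flips 1 -> legal
(4,5): no bracket -> illegal
(5,0): no bracket -> illegal
(5,2): flips 1 -> legal
(5,3): no bracket -> illegal
(6,0): no bracket -> illegal
(6,1): no bracket -> illegal
(6,2): no bracket -> illegal

Answer: (1,3) (1,4) (2,4) (2,5) (3,5) (4,1) (5,2)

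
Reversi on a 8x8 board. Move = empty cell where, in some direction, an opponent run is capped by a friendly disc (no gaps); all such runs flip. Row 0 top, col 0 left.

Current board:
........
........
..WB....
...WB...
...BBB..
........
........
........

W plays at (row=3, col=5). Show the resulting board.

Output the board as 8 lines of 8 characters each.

Answer: ........
........
..WB....
...WWW..
...BBB..
........
........
........

Derivation:
Place W at (3,5); scan 8 dirs for brackets.
Dir NW: first cell '.' (not opp) -> no flip
Dir N: first cell '.' (not opp) -> no flip
Dir NE: first cell '.' (not opp) -> no flip
Dir W: opp run (3,4) capped by W -> flip
Dir E: first cell '.' (not opp) -> no flip
Dir SW: opp run (4,4), next='.' -> no flip
Dir S: opp run (4,5), next='.' -> no flip
Dir SE: first cell '.' (not opp) -> no flip
All flips: (3,4)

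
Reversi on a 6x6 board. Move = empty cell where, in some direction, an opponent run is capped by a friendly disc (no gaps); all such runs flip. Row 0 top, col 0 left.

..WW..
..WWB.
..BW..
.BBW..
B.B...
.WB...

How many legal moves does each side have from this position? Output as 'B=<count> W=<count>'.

Answer: B=6 W=8

Derivation:
-- B to move --
(0,1): no bracket -> illegal
(0,4): flips 1 -> legal
(1,1): flips 2 -> legal
(2,1): no bracket -> illegal
(2,4): flips 2 -> legal
(3,4): flips 1 -> legal
(4,1): no bracket -> illegal
(4,3): no bracket -> illegal
(4,4): flips 1 -> legal
(5,0): flips 1 -> legal
B mobility = 6
-- W to move --
(0,4): no bracket -> illegal
(0,5): flips 1 -> legal
(1,1): flips 1 -> legal
(1,5): flips 1 -> legal
(2,0): no bracket -> illegal
(2,1): flips 1 -> legal
(2,4): no bracket -> illegal
(2,5): flips 1 -> legal
(3,0): flips 2 -> legal
(4,1): flips 1 -> legal
(4,3): no bracket -> illegal
(5,0): no bracket -> illegal
(5,3): flips 1 -> legal
W mobility = 8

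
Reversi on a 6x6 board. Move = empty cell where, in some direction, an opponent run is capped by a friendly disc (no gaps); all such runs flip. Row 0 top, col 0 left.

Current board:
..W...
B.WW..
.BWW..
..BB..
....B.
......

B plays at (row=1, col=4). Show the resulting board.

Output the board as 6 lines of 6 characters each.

Place B at (1,4); scan 8 dirs for brackets.
Dir NW: first cell '.' (not opp) -> no flip
Dir N: first cell '.' (not opp) -> no flip
Dir NE: first cell '.' (not opp) -> no flip
Dir W: opp run (1,3) (1,2), next='.' -> no flip
Dir E: first cell '.' (not opp) -> no flip
Dir SW: opp run (2,3) capped by B -> flip
Dir S: first cell '.' (not opp) -> no flip
Dir SE: first cell '.' (not opp) -> no flip
All flips: (2,3)

Answer: ..W...
B.WWB.
.BWB..
..BB..
....B.
......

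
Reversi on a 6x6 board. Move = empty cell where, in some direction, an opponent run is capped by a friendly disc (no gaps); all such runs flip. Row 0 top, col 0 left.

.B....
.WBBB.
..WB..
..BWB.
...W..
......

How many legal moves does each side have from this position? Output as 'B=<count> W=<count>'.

-- B to move --
(0,0): no bracket -> illegal
(0,2): no bracket -> illegal
(1,0): flips 1 -> legal
(2,0): no bracket -> illegal
(2,1): flips 2 -> legal
(2,4): no bracket -> illegal
(3,1): flips 1 -> legal
(4,2): no bracket -> illegal
(4,4): no bracket -> illegal
(5,2): flips 1 -> legal
(5,3): flips 2 -> legal
(5,4): flips 1 -> legal
B mobility = 6
-- W to move --
(0,0): no bracket -> illegal
(0,2): flips 1 -> legal
(0,3): flips 2 -> legal
(0,4): flips 1 -> legal
(0,5): no bracket -> illegal
(1,0): no bracket -> illegal
(1,5): flips 3 -> legal
(2,1): flips 1 -> legal
(2,4): flips 1 -> legal
(2,5): flips 1 -> legal
(3,1): flips 1 -> legal
(3,5): flips 1 -> legal
(4,1): no bracket -> illegal
(4,2): flips 1 -> legal
(4,4): no bracket -> illegal
(4,5): no bracket -> illegal
W mobility = 10

Answer: B=6 W=10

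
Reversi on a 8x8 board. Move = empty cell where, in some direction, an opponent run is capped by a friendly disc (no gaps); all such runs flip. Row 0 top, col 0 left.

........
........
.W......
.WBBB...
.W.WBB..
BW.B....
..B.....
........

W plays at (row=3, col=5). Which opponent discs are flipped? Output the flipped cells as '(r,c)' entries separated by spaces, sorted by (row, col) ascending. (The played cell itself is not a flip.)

Dir NW: first cell '.' (not opp) -> no flip
Dir N: first cell '.' (not opp) -> no flip
Dir NE: first cell '.' (not opp) -> no flip
Dir W: opp run (3,4) (3,3) (3,2) capped by W -> flip
Dir E: first cell '.' (not opp) -> no flip
Dir SW: opp run (4,4) (5,3) (6,2), next='.' -> no flip
Dir S: opp run (4,5), next='.' -> no flip
Dir SE: first cell '.' (not opp) -> no flip

Answer: (3,2) (3,3) (3,4)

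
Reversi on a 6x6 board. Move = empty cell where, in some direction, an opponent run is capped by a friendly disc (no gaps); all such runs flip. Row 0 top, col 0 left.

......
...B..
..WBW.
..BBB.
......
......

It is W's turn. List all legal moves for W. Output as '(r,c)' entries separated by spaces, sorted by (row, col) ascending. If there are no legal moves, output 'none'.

Answer: (0,2) (0,4) (4,2) (4,4)

Derivation:
(0,2): flips 1 -> legal
(0,3): no bracket -> illegal
(0,4): flips 1 -> legal
(1,2): no bracket -> illegal
(1,4): no bracket -> illegal
(2,1): no bracket -> illegal
(2,5): no bracket -> illegal
(3,1): no bracket -> illegal
(3,5): no bracket -> illegal
(4,1): no bracket -> illegal
(4,2): flips 2 -> legal
(4,3): no bracket -> illegal
(4,4): flips 2 -> legal
(4,5): no bracket -> illegal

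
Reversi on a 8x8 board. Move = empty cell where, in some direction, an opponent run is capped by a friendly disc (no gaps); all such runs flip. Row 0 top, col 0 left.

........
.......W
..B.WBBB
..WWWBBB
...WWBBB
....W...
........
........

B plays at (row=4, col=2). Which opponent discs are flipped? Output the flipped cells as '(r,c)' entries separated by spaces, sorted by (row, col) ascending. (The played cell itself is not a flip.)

Dir NW: first cell '.' (not opp) -> no flip
Dir N: opp run (3,2) capped by B -> flip
Dir NE: opp run (3,3) (2,4), next='.' -> no flip
Dir W: first cell '.' (not opp) -> no flip
Dir E: opp run (4,3) (4,4) capped by B -> flip
Dir SW: first cell '.' (not opp) -> no flip
Dir S: first cell '.' (not opp) -> no flip
Dir SE: first cell '.' (not opp) -> no flip

Answer: (3,2) (4,3) (4,4)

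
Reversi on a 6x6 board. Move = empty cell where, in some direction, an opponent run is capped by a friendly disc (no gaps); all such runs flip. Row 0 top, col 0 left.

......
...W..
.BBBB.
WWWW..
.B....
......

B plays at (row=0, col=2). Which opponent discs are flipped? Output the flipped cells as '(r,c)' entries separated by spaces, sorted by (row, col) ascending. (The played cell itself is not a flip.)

Dir NW: edge -> no flip
Dir N: edge -> no flip
Dir NE: edge -> no flip
Dir W: first cell '.' (not opp) -> no flip
Dir E: first cell '.' (not opp) -> no flip
Dir SW: first cell '.' (not opp) -> no flip
Dir S: first cell '.' (not opp) -> no flip
Dir SE: opp run (1,3) capped by B -> flip

Answer: (1,3)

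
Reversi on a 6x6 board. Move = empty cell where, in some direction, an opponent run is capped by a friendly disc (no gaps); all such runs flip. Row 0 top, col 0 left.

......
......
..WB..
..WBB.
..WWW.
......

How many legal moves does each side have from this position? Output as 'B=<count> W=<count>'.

Answer: B=9 W=5

Derivation:
-- B to move --
(1,1): flips 1 -> legal
(1,2): no bracket -> illegal
(1,3): no bracket -> illegal
(2,1): flips 1 -> legal
(3,1): flips 1 -> legal
(3,5): no bracket -> illegal
(4,1): flips 1 -> legal
(4,5): no bracket -> illegal
(5,1): flips 1 -> legal
(5,2): flips 1 -> legal
(5,3): flips 1 -> legal
(5,4): flips 1 -> legal
(5,5): flips 1 -> legal
B mobility = 9
-- W to move --
(1,2): no bracket -> illegal
(1,3): flips 2 -> legal
(1,4): flips 1 -> legal
(2,4): flips 3 -> legal
(2,5): flips 1 -> legal
(3,5): flips 2 -> legal
(4,5): no bracket -> illegal
W mobility = 5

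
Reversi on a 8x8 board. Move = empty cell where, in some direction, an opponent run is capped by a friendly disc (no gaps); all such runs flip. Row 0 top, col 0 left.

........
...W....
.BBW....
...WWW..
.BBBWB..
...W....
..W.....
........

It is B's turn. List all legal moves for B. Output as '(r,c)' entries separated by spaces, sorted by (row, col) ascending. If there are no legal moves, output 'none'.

Answer: (0,3) (0,4) (1,2) (2,4) (2,5) (5,5) (6,3) (6,4)

Derivation:
(0,2): no bracket -> illegal
(0,3): flips 3 -> legal
(0,4): flips 1 -> legal
(1,2): flips 2 -> legal
(1,4): no bracket -> illegal
(2,4): flips 2 -> legal
(2,5): flips 2 -> legal
(2,6): no bracket -> illegal
(3,2): no bracket -> illegal
(3,6): no bracket -> illegal
(4,6): no bracket -> illegal
(5,1): no bracket -> illegal
(5,2): no bracket -> illegal
(5,4): no bracket -> illegal
(5,5): flips 2 -> legal
(6,1): no bracket -> illegal
(6,3): flips 1 -> legal
(6,4): flips 1 -> legal
(7,1): no bracket -> illegal
(7,2): no bracket -> illegal
(7,3): no bracket -> illegal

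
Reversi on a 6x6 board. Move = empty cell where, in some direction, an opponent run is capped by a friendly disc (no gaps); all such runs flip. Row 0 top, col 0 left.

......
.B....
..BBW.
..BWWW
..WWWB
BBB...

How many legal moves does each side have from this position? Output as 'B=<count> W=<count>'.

-- B to move --
(1,3): no bracket -> illegal
(1,4): no bracket -> illegal
(1,5): flips 3 -> legal
(2,5): flips 4 -> legal
(3,1): no bracket -> illegal
(4,1): flips 3 -> legal
(5,3): flips 2 -> legal
(5,4): flips 1 -> legal
(5,5): flips 2 -> legal
B mobility = 6
-- W to move --
(0,0): flips 2 -> legal
(0,1): no bracket -> illegal
(0,2): no bracket -> illegal
(1,0): no bracket -> illegal
(1,2): flips 3 -> legal
(1,3): flips 1 -> legal
(1,4): no bracket -> illegal
(2,0): no bracket -> illegal
(2,1): flips 3 -> legal
(3,1): flips 1 -> legal
(4,0): no bracket -> illegal
(4,1): no bracket -> illegal
(5,3): no bracket -> illegal
(5,4): no bracket -> illegal
(5,5): flips 1 -> legal
W mobility = 6

Answer: B=6 W=6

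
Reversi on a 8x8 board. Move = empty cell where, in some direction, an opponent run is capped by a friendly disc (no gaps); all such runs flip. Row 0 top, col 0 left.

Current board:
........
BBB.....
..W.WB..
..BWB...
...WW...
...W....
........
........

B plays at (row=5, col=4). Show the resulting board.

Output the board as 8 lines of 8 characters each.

Answer: ........
BBB.....
..W.WB..
..BWB...
...BB...
...WB...
........
........

Derivation:
Place B at (5,4); scan 8 dirs for brackets.
Dir NW: opp run (4,3) capped by B -> flip
Dir N: opp run (4,4) capped by B -> flip
Dir NE: first cell '.' (not opp) -> no flip
Dir W: opp run (5,3), next='.' -> no flip
Dir E: first cell '.' (not opp) -> no flip
Dir SW: first cell '.' (not opp) -> no flip
Dir S: first cell '.' (not opp) -> no flip
Dir SE: first cell '.' (not opp) -> no flip
All flips: (4,3) (4,4)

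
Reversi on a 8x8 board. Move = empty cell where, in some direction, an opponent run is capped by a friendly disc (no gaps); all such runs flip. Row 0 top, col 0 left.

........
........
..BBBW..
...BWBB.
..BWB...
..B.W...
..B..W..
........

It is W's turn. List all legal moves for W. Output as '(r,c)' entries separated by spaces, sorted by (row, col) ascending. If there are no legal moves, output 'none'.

Answer: (1,2) (1,3) (1,4) (2,1) (3,2) (3,7) (4,1) (4,5) (4,7) (6,1)

Derivation:
(1,1): no bracket -> illegal
(1,2): flips 1 -> legal
(1,3): flips 2 -> legal
(1,4): flips 1 -> legal
(1,5): no bracket -> illegal
(2,1): flips 3 -> legal
(2,6): no bracket -> illegal
(2,7): no bracket -> illegal
(3,1): no bracket -> illegal
(3,2): flips 1 -> legal
(3,7): flips 2 -> legal
(4,1): flips 1 -> legal
(4,5): flips 2 -> legal
(4,6): no bracket -> illegal
(4,7): flips 1 -> legal
(5,1): no bracket -> illegal
(5,3): no bracket -> illegal
(5,5): no bracket -> illegal
(6,1): flips 1 -> legal
(6,3): no bracket -> illegal
(7,1): no bracket -> illegal
(7,2): no bracket -> illegal
(7,3): no bracket -> illegal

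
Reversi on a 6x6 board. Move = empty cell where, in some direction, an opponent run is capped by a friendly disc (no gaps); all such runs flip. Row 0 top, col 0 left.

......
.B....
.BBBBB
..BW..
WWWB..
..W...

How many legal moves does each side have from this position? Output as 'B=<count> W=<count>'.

Answer: B=4 W=9

Derivation:
-- B to move --
(3,0): no bracket -> illegal
(3,1): no bracket -> illegal
(3,4): flips 1 -> legal
(4,4): flips 1 -> legal
(5,0): flips 1 -> legal
(5,1): flips 2 -> legal
(5,3): no bracket -> illegal
B mobility = 4
-- W to move --
(0,0): flips 2 -> legal
(0,1): no bracket -> illegal
(0,2): no bracket -> illegal
(1,0): no bracket -> illegal
(1,2): flips 2 -> legal
(1,3): flips 1 -> legal
(1,4): flips 2 -> legal
(1,5): flips 1 -> legal
(2,0): no bracket -> illegal
(3,0): no bracket -> illegal
(3,1): flips 1 -> legal
(3,4): flips 1 -> legal
(3,5): no bracket -> illegal
(4,4): flips 1 -> legal
(5,3): flips 1 -> legal
(5,4): no bracket -> illegal
W mobility = 9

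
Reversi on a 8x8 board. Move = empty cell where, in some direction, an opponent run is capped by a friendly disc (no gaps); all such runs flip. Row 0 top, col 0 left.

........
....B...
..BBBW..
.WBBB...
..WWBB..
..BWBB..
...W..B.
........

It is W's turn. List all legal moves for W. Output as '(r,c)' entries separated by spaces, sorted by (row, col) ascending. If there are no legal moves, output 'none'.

Answer: (0,3) (1,2) (1,3) (1,5) (2,1) (3,5) (3,6) (4,1) (4,6) (5,1) (5,6) (6,1) (6,2) (6,5)

Derivation:
(0,3): flips 1 -> legal
(0,4): no bracket -> illegal
(0,5): no bracket -> illegal
(1,1): no bracket -> illegal
(1,2): flips 2 -> legal
(1,3): flips 3 -> legal
(1,5): flips 2 -> legal
(2,1): flips 4 -> legal
(3,5): flips 4 -> legal
(3,6): flips 2 -> legal
(4,1): flips 1 -> legal
(4,6): flips 2 -> legal
(5,1): flips 1 -> legal
(5,6): flips 2 -> legal
(5,7): no bracket -> illegal
(6,1): flips 1 -> legal
(6,2): flips 1 -> legal
(6,4): no bracket -> illegal
(6,5): flips 1 -> legal
(6,7): no bracket -> illegal
(7,5): no bracket -> illegal
(7,6): no bracket -> illegal
(7,7): no bracket -> illegal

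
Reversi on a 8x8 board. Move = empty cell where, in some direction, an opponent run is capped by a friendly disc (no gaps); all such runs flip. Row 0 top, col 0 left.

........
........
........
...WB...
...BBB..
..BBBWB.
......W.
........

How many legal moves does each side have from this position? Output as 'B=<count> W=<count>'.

Answer: B=6 W=5

Derivation:
-- B to move --
(2,2): flips 1 -> legal
(2,3): flips 1 -> legal
(2,4): no bracket -> illegal
(3,2): flips 1 -> legal
(4,2): no bracket -> illegal
(4,6): no bracket -> illegal
(5,7): no bracket -> illegal
(6,4): no bracket -> illegal
(6,5): flips 1 -> legal
(6,7): no bracket -> illegal
(7,5): no bracket -> illegal
(7,6): flips 1 -> legal
(7,7): flips 2 -> legal
B mobility = 6
-- W to move --
(2,3): no bracket -> illegal
(2,4): no bracket -> illegal
(2,5): no bracket -> illegal
(3,2): no bracket -> illegal
(3,5): flips 2 -> legal
(3,6): no bracket -> illegal
(4,1): no bracket -> illegal
(4,2): no bracket -> illegal
(4,6): flips 1 -> legal
(4,7): no bracket -> illegal
(5,1): flips 3 -> legal
(5,7): flips 1 -> legal
(6,1): no bracket -> illegal
(6,2): no bracket -> illegal
(6,3): flips 2 -> legal
(6,4): no bracket -> illegal
(6,5): no bracket -> illegal
(6,7): no bracket -> illegal
W mobility = 5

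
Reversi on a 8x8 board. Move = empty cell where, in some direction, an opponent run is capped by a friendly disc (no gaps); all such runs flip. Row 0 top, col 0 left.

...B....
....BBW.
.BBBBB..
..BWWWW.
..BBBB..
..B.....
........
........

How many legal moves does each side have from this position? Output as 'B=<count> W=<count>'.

Answer: B=7 W=13

Derivation:
-- B to move --
(0,5): no bracket -> illegal
(0,6): no bracket -> illegal
(0,7): flips 1 -> legal
(1,7): flips 1 -> legal
(2,6): flips 1 -> legal
(2,7): flips 1 -> legal
(3,7): flips 4 -> legal
(4,6): flips 1 -> legal
(4,7): flips 1 -> legal
B mobility = 7
-- W to move --
(0,2): no bracket -> illegal
(0,4): flips 2 -> legal
(0,5): flips 2 -> legal
(0,6): flips 2 -> legal
(1,0): no bracket -> illegal
(1,1): flips 1 -> legal
(1,2): flips 1 -> legal
(1,3): flips 4 -> legal
(2,0): no bracket -> illegal
(2,6): no bracket -> illegal
(3,0): no bracket -> illegal
(3,1): flips 1 -> legal
(4,1): no bracket -> illegal
(4,6): no bracket -> illegal
(5,1): flips 1 -> legal
(5,3): flips 2 -> legal
(5,4): flips 2 -> legal
(5,5): flips 2 -> legal
(5,6): flips 1 -> legal
(6,1): flips 2 -> legal
(6,2): no bracket -> illegal
(6,3): no bracket -> illegal
W mobility = 13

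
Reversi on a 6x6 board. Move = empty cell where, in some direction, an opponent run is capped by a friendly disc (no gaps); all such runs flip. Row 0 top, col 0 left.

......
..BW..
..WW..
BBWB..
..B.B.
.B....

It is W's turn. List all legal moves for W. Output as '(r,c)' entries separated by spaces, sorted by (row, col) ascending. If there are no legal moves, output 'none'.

(0,1): flips 1 -> legal
(0,2): flips 1 -> legal
(0,3): no bracket -> illegal
(1,1): flips 1 -> legal
(2,0): no bracket -> illegal
(2,1): no bracket -> illegal
(2,4): no bracket -> illegal
(3,4): flips 1 -> legal
(3,5): no bracket -> illegal
(4,0): flips 1 -> legal
(4,1): no bracket -> illegal
(4,3): flips 1 -> legal
(4,5): no bracket -> illegal
(5,0): no bracket -> illegal
(5,2): flips 1 -> legal
(5,3): no bracket -> illegal
(5,4): no bracket -> illegal
(5,5): flips 2 -> legal

Answer: (0,1) (0,2) (1,1) (3,4) (4,0) (4,3) (5,2) (5,5)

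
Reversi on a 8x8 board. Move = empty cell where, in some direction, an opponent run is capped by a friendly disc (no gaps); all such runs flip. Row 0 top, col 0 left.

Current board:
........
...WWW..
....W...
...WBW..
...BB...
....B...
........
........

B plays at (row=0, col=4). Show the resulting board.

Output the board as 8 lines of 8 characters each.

Place B at (0,4); scan 8 dirs for brackets.
Dir NW: edge -> no flip
Dir N: edge -> no flip
Dir NE: edge -> no flip
Dir W: first cell '.' (not opp) -> no flip
Dir E: first cell '.' (not opp) -> no flip
Dir SW: opp run (1,3), next='.' -> no flip
Dir S: opp run (1,4) (2,4) capped by B -> flip
Dir SE: opp run (1,5), next='.' -> no flip
All flips: (1,4) (2,4)

Answer: ....B...
...WBW..
....B...
...WBW..
...BB...
....B...
........
........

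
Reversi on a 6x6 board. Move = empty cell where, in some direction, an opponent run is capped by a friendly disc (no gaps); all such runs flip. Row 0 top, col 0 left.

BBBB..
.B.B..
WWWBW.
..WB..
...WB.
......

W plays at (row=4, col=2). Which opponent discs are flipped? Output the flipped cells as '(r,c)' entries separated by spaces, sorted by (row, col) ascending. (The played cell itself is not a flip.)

Dir NW: first cell '.' (not opp) -> no flip
Dir N: first cell 'W' (not opp) -> no flip
Dir NE: opp run (3,3) capped by W -> flip
Dir W: first cell '.' (not opp) -> no flip
Dir E: first cell 'W' (not opp) -> no flip
Dir SW: first cell '.' (not opp) -> no flip
Dir S: first cell '.' (not opp) -> no flip
Dir SE: first cell '.' (not opp) -> no flip

Answer: (3,3)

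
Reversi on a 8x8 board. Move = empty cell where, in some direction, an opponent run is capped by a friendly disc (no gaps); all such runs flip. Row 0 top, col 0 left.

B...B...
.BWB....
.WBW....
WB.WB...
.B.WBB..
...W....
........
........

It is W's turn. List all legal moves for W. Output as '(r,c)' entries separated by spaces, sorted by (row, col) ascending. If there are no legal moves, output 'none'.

(0,1): flips 1 -> legal
(0,2): no bracket -> illegal
(0,3): flips 1 -> legal
(0,5): no bracket -> illegal
(1,0): flips 1 -> legal
(1,4): flips 1 -> legal
(1,5): no bracket -> illegal
(2,0): no bracket -> illegal
(2,4): no bracket -> illegal
(2,5): flips 1 -> legal
(3,2): flips 2 -> legal
(3,5): flips 2 -> legal
(3,6): no bracket -> illegal
(4,0): no bracket -> illegal
(4,2): no bracket -> illegal
(4,6): flips 2 -> legal
(5,0): no bracket -> illegal
(5,1): flips 2 -> legal
(5,2): flips 1 -> legal
(5,4): no bracket -> illegal
(5,5): flips 1 -> legal
(5,6): flips 2 -> legal

Answer: (0,1) (0,3) (1,0) (1,4) (2,5) (3,2) (3,5) (4,6) (5,1) (5,2) (5,5) (5,6)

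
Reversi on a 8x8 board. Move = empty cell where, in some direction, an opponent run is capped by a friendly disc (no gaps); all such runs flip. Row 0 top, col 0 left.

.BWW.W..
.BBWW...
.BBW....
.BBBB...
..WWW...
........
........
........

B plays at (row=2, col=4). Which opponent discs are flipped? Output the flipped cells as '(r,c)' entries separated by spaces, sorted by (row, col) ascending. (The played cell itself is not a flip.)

Answer: (2,3)

Derivation:
Dir NW: opp run (1,3) (0,2), next=edge -> no flip
Dir N: opp run (1,4), next='.' -> no flip
Dir NE: first cell '.' (not opp) -> no flip
Dir W: opp run (2,3) capped by B -> flip
Dir E: first cell '.' (not opp) -> no flip
Dir SW: first cell 'B' (not opp) -> no flip
Dir S: first cell 'B' (not opp) -> no flip
Dir SE: first cell '.' (not opp) -> no flip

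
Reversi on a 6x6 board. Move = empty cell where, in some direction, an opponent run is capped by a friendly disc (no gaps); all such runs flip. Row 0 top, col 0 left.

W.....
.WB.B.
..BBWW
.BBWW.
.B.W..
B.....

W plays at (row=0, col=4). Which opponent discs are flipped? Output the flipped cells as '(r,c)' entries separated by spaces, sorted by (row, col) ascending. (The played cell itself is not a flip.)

Answer: (1,4)

Derivation:
Dir NW: edge -> no flip
Dir N: edge -> no flip
Dir NE: edge -> no flip
Dir W: first cell '.' (not opp) -> no flip
Dir E: first cell '.' (not opp) -> no flip
Dir SW: first cell '.' (not opp) -> no flip
Dir S: opp run (1,4) capped by W -> flip
Dir SE: first cell '.' (not opp) -> no flip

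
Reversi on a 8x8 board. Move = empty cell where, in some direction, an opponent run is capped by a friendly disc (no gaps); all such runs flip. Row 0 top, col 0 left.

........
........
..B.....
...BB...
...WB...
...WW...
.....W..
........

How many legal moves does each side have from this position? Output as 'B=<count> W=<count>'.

Answer: B=5 W=5

Derivation:
-- B to move --
(3,2): no bracket -> illegal
(4,2): flips 1 -> legal
(4,5): no bracket -> illegal
(5,2): flips 1 -> legal
(5,5): no bracket -> illegal
(5,6): no bracket -> illegal
(6,2): flips 1 -> legal
(6,3): flips 2 -> legal
(6,4): flips 1 -> legal
(6,6): no bracket -> illegal
(7,4): no bracket -> illegal
(7,5): no bracket -> illegal
(7,6): no bracket -> illegal
B mobility = 5
-- W to move --
(1,1): no bracket -> illegal
(1,2): no bracket -> illegal
(1,3): no bracket -> illegal
(2,1): no bracket -> illegal
(2,3): flips 1 -> legal
(2,4): flips 2 -> legal
(2,5): flips 1 -> legal
(3,1): no bracket -> illegal
(3,2): no bracket -> illegal
(3,5): flips 1 -> legal
(4,2): no bracket -> illegal
(4,5): flips 1 -> legal
(5,5): no bracket -> illegal
W mobility = 5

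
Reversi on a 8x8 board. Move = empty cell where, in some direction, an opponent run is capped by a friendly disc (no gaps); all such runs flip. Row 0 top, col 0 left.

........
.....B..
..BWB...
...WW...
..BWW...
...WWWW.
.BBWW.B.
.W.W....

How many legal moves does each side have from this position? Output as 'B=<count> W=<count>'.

Answer: B=6 W=11

Derivation:
-- B to move --
(1,2): no bracket -> illegal
(1,3): no bracket -> illegal
(1,4): no bracket -> illegal
(2,5): no bracket -> illegal
(3,2): no bracket -> illegal
(3,5): flips 2 -> legal
(4,5): flips 2 -> legal
(4,6): flips 1 -> legal
(4,7): no bracket -> illegal
(5,2): no bracket -> illegal
(5,7): no bracket -> illegal
(6,0): no bracket -> illegal
(6,5): flips 2 -> legal
(6,7): no bracket -> illegal
(7,0): no bracket -> illegal
(7,2): no bracket -> illegal
(7,4): flips 4 -> legal
(7,5): flips 2 -> legal
B mobility = 6
-- W to move --
(0,4): no bracket -> illegal
(0,5): no bracket -> illegal
(0,6): flips 2 -> legal
(1,1): flips 1 -> legal
(1,2): no bracket -> illegal
(1,3): no bracket -> illegal
(1,4): flips 1 -> legal
(1,6): no bracket -> illegal
(2,1): flips 1 -> legal
(2,5): flips 1 -> legal
(2,6): no bracket -> illegal
(3,1): flips 1 -> legal
(3,2): no bracket -> illegal
(3,5): no bracket -> illegal
(4,1): flips 1 -> legal
(5,0): no bracket -> illegal
(5,1): flips 3 -> legal
(5,2): no bracket -> illegal
(5,7): no bracket -> illegal
(6,0): flips 2 -> legal
(6,5): no bracket -> illegal
(6,7): no bracket -> illegal
(7,0): no bracket -> illegal
(7,2): no bracket -> illegal
(7,5): no bracket -> illegal
(7,6): flips 1 -> legal
(7,7): flips 1 -> legal
W mobility = 11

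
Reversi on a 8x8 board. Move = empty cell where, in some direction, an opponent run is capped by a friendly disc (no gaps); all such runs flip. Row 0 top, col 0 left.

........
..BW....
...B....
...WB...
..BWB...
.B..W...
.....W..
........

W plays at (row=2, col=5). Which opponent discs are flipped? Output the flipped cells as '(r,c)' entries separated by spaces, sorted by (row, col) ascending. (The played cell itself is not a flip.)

Dir NW: first cell '.' (not opp) -> no flip
Dir N: first cell '.' (not opp) -> no flip
Dir NE: first cell '.' (not opp) -> no flip
Dir W: first cell '.' (not opp) -> no flip
Dir E: first cell '.' (not opp) -> no flip
Dir SW: opp run (3,4) capped by W -> flip
Dir S: first cell '.' (not opp) -> no flip
Dir SE: first cell '.' (not opp) -> no flip

Answer: (3,4)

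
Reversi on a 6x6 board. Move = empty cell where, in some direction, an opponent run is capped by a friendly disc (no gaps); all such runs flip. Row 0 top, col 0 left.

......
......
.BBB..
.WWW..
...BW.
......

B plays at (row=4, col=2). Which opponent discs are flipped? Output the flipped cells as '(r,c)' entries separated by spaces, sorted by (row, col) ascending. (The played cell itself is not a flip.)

Dir NW: opp run (3,1), next='.' -> no flip
Dir N: opp run (3,2) capped by B -> flip
Dir NE: opp run (3,3), next='.' -> no flip
Dir W: first cell '.' (not opp) -> no flip
Dir E: first cell 'B' (not opp) -> no flip
Dir SW: first cell '.' (not opp) -> no flip
Dir S: first cell '.' (not opp) -> no flip
Dir SE: first cell '.' (not opp) -> no flip

Answer: (3,2)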